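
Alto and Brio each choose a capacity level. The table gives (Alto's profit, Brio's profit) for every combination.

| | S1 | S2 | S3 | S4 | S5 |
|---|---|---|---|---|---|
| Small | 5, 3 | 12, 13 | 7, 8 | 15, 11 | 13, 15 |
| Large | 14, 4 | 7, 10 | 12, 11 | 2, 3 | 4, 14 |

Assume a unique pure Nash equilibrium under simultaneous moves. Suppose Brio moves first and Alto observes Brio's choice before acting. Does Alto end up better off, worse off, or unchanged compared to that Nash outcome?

unchanged

Solve by backward induction (Brio leads).
- S1: Alto compares 5, 14 and picks Large; Brio would get 4.
- S2: Alto compares 12, 7 and picks Small; Brio would get 13.
- S3: Alto compares 7, 12 and picks Large; Brio would get 11.
- S4: Alto compares 15, 2 and picks Small; Brio would get 11.
- S5: Alto compares 13, 4 and picks Small; Brio would get 15.
Among 4, 13, 11, 11, 15, the best is 15 at S5. Subgame-perfect outcome: (Small, S5) with payoffs (13, 15).
Under simultaneous play:
Alto's best replies: S1→Large; S2→Small; S3→Large; S4→Small; S5→Small.
Brio's best replies: Small→S5; Large→S5.
The unique mutual best reply is (Small, S5), giving (13, 15).
Alto earns 13 sequentially versus 13 at the Nash outcome: unchanged.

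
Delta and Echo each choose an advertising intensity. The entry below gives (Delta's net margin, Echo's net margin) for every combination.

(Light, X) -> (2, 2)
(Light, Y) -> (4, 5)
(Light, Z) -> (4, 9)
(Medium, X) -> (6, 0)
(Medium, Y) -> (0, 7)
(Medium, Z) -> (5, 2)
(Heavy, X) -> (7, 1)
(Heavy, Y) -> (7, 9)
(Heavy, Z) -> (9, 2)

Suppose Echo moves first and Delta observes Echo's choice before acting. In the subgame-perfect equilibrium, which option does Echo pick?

Solve by backward induction (Echo leads).
- X → Delta plays Heavy (best of 2, 6, 7); Echo gets 1.
- Y → Delta plays Heavy (best of 4, 0, 7); Echo gets 9.
- Z → Delta plays Heavy (best of 4, 5, 9); Echo gets 2.
Maximizing over 1, 9, 2, Echo chooses Y. Subgame-perfect outcome: (Heavy, Y) with payoffs (7, 9).

Y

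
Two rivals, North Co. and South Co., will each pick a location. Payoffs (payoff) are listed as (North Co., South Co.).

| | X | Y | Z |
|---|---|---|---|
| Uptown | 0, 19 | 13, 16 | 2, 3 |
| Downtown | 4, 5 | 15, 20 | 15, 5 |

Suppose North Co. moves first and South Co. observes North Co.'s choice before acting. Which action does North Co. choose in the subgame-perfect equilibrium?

South Co. best-responds to each possible North Co. move:
- Uptown: South Co. compares 19, 16, 3 and picks X; North Co. would get 0.
- Downtown: South Co. compares 5, 20, 5 and picks Y; North Co. would get 15.
North Co.'s induced payoffs are 0, 15, so North Co. commits to Downtown. Subgame-perfect outcome: (Downtown, Y) with payoffs (15, 20).

Downtown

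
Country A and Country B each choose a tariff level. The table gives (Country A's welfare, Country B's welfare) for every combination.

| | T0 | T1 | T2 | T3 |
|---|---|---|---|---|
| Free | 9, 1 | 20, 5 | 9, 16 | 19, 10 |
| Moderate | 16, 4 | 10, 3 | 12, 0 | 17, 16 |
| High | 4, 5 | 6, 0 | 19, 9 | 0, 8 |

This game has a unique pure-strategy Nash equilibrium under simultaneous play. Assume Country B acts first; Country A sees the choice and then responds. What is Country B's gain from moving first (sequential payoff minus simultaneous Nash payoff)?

1

Solve by backward induction (Country B leads).
- T0: Country A compares 9, 16, 4 and picks Moderate; Country B would get 4.
- T1: Country A compares 20, 10, 6 and picks Free; Country B would get 5.
- T2: Country A compares 9, 12, 19 and picks High; Country B would get 9.
- T3: Country A compares 19, 17, 0 and picks Free; Country B would get 10.
Among 4, 5, 9, 10, the best is 10 at T3. Subgame-perfect outcome: (Free, T3) with payoffs (19, 10).
Now find the simultaneous Nash equilibrium.
Country A's best replies: T0→Moderate; T1→Free; T2→High; T3→Free.
Country B's best replies: Free→T2; Moderate→T3; High→T2.
Only (High, T2) has each player best-responding; Nash payoffs (19, 9).
Country B's commitment gain: 10 − 9 = 1.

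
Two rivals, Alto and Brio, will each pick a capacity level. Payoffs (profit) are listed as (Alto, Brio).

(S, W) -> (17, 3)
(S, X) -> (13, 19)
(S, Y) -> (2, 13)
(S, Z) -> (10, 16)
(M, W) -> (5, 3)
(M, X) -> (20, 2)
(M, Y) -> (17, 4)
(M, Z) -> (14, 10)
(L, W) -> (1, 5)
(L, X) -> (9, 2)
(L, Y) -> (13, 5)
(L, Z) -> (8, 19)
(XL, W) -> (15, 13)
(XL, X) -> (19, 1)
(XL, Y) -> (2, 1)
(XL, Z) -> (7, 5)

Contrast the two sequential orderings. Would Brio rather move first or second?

second

If Alto leads: Brio's best replies are S→X, M→Z, L→Z, XL→W; Alto's induced payoffs 13, 14, 8, 15; outcome (XL, W), payoffs (15, 13).
If Brio leads: Alto's best replies are W→S, X→M, Y→M, Z→M; Brio's induced payoffs 3, 2, 4, 10; outcome (M, Z), payoffs (14, 10).
Brio gets 10 moving first and 13 moving second, so Brio prefers to move second.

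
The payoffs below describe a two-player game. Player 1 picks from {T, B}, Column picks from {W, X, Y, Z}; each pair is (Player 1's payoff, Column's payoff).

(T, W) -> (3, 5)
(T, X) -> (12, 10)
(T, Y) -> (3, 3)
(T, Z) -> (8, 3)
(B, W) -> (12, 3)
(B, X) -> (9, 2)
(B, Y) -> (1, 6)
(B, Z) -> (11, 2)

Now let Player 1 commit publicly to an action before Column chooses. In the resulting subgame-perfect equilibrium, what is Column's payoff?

10

Solve by backward induction (Player 1 leads).
- T → Column plays X (best of 5, 10, 3, 3); Player 1 gets 12.
- B → Column plays Y (best of 3, 2, 6, 2); Player 1 gets 1.
Player 1's induced payoffs are 12, 1, so Player 1 commits to T. Subgame-perfect outcome: (T, X) with payoffs (12, 10).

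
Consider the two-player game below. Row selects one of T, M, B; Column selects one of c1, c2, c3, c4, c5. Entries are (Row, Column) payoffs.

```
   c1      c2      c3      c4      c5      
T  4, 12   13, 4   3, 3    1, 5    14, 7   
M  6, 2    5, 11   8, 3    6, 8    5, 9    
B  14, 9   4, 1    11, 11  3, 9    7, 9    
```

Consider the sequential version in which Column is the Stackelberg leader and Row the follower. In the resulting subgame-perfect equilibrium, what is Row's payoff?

Solve by backward induction (Column leads).
- c1: Row compares 4, 6, 14 and picks B; Column would get 9.
- c2: Row compares 13, 5, 4 and picks T; Column would get 4.
- c3: Row compares 3, 8, 11 and picks B; Column would get 11.
- c4: Row compares 1, 6, 3 and picks M; Column would get 8.
- c5: Row compares 14, 5, 7 and picks T; Column would get 7.
Column's induced payoffs are 9, 4, 11, 8, 7, so Column commits to c3. Subgame-perfect outcome: (B, c3) with payoffs (11, 11).

11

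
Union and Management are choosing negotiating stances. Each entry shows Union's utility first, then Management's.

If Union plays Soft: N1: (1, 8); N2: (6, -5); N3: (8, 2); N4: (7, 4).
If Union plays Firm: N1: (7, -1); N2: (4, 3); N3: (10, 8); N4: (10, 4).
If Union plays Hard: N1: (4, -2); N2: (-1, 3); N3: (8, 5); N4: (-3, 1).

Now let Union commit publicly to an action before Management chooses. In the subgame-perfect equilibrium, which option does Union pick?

Firm

Work backward from Management's decision.
- Soft: BR = N1, leader payoff 1.
- Firm: BR = N3, leader payoff 10.
- Hard: BR = N3, leader payoff 8.
Union's induced payoffs are 1, 10, 8, so Union commits to Firm. Subgame-perfect outcome: (Firm, N3) with payoffs (10, 8).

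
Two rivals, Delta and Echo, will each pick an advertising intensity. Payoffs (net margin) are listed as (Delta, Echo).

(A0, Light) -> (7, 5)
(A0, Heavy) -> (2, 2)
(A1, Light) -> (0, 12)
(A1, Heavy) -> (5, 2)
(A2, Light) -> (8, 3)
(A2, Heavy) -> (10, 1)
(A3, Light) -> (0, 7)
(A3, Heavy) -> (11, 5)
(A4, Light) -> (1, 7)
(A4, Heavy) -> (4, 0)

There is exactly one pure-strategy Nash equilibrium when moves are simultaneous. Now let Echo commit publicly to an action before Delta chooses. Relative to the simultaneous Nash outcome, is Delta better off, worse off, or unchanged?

Backward induction with Echo moving first.
- Light: Delta compares 7, 0, 8, 0, 1 and picks A2; Echo would get 3.
- Heavy: Delta compares 2, 5, 10, 11, 4 and picks A3; Echo would get 5.
Echo's induced payoffs are 3, 5, so Echo commits to Heavy. Subgame-perfect outcome: (A3, Heavy) with payoffs (11, 5).
Under simultaneous play:
Delta's best replies: Light→A2; Heavy→A3.
Echo's best replies: A0→Light; A1→Light; A2→Light; A3→Light; A4→Light.
Only (A2, Light) has each player best-responding; Nash payoffs (8, 3).
Delta earns 11 sequentially versus 8 at the Nash outcome: better off.

better off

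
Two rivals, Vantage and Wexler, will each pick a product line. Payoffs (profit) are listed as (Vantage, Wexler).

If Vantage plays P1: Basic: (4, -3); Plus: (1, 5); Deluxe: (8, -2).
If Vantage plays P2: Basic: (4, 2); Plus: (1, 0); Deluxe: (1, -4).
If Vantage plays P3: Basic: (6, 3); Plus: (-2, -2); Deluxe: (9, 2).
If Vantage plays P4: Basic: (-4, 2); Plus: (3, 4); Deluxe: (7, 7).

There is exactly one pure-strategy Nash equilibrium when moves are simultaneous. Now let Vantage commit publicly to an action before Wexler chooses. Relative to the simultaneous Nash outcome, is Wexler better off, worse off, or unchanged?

better off

Wexler best-responds to each possible Vantage move:
- P1: Wexler compares -3, 5, -2 and picks Plus; Vantage would get 1.
- P2: Wexler compares 2, 0, -4 and picks Basic; Vantage would get 4.
- P3: Wexler compares 3, -2, 2 and picks Basic; Vantage would get 6.
- P4: Wexler compares 2, 4, 7 and picks Deluxe; Vantage would get 7.
Among 1, 4, 6, 7, the best is 7 at P4. Subgame-perfect outcome: (P4, Deluxe) with payoffs (7, 7).
Under simultaneous play:
Vantage's best replies: Basic→P3; Plus→P4; Deluxe→P3.
Wexler's best replies: P1→Plus; P2→Basic; P3→Basic; P4→Deluxe.
The unique mutual best reply is (P3, Basic), giving (6, 3).
Wexler earns 7 sequentially versus 3 at the Nash outcome: better off.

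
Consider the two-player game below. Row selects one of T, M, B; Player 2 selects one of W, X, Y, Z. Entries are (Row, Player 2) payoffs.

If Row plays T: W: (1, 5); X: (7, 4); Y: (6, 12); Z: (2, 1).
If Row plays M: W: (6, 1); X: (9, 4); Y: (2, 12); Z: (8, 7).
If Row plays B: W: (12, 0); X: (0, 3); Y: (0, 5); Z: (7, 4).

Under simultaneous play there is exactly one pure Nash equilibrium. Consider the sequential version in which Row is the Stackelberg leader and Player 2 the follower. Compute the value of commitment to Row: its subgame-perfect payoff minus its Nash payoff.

Player 2 best-responds to each possible Row move:
- T: BR = Y, leader payoff 6.
- M: BR = Y, leader payoff 2.
- B: BR = Y, leader payoff 0.
Among 6, 2, 0, the best is 6 at T. Subgame-perfect outcome: (T, Y) with payoffs (6, 12).
Under simultaneous play:
Row's best replies: W→B; X→M; Y→T; Z→M.
Player 2's best replies: T→Y; M→Y; B→Y.
The unique mutual best reply is (T, Y), giving (6, 12).
Row's commitment gain: 6 − 6 = 0.

0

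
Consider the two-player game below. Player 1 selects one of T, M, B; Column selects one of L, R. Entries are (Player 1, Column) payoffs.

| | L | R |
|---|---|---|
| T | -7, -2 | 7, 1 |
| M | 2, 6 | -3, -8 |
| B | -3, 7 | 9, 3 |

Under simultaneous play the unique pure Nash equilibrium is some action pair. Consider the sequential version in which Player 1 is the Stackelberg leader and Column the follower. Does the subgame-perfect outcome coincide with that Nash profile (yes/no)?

no

Column best-responds to each possible Player 1 move:
- T → Column plays R (best of -2, 1); Player 1 gets 7.
- M → Column plays L (best of 6, -8); Player 1 gets 2.
- B → Column plays L (best of 7, 3); Player 1 gets -3.
Among 7, 2, -3, the best is 7 at T. Subgame-perfect outcome: (T, R) with payoffs (7, 1).
For the simultaneous game, intersect best replies.
Player 1's best replies: L→M; R→B.
Column's best replies: T→R; M→L; B→L.
Only (M, L) has each player best-responding; Nash payoffs (2, 6).
Sequential outcome (T, R) differs from the Nash profile (M, L).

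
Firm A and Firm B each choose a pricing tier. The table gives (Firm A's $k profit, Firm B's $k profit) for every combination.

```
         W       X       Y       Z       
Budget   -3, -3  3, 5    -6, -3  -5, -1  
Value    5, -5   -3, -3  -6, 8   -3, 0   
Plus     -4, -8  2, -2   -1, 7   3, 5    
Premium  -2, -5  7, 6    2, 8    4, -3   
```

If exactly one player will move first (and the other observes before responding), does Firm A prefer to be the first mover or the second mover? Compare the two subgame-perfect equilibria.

If Firm A leads: Firm B's best replies are Budget→X, Value→Y, Plus→Y, Premium→Y; Firm A's induced payoffs 3, -6, -1, 2; outcome (Budget, X), payoffs (3, 5).
If Firm B leads: Firm A's best replies are W→Value, X→Premium, Y→Premium, Z→Premium; Firm B's induced payoffs -5, 6, 8, -3; outcome (Premium, Y), payoffs (2, 8).
Firm A gets 3 moving first and 2 moving second, so Firm A prefers to move first.

first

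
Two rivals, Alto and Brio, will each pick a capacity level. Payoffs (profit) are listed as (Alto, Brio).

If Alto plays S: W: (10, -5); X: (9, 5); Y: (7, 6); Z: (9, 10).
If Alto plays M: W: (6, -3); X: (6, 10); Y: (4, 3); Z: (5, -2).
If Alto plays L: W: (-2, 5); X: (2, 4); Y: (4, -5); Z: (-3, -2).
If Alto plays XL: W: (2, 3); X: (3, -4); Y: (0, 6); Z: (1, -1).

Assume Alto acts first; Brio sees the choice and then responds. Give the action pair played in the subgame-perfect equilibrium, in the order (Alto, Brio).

(S, Z)

Brio best-responds to each possible Alto move:
- S: BR = Z, leader payoff 9.
- M: BR = X, leader payoff 6.
- L: BR = W, leader payoff -2.
- XL: BR = Y, leader payoff 0.
Among 9, 6, -2, 0, the best is 9 at S. Subgame-perfect outcome: (S, Z) with payoffs (9, 10).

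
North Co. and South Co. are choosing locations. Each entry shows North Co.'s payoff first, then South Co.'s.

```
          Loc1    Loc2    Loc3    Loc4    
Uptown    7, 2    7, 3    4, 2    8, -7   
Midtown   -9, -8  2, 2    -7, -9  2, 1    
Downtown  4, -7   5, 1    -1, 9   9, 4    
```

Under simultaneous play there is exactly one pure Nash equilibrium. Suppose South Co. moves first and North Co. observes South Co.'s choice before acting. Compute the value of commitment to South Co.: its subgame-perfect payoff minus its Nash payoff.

1

Work backward from North Co.'s decision.
- Loc1 → North Co. plays Uptown (best of 7, -9, 4); South Co. gets 2.
- Loc2 → North Co. plays Uptown (best of 7, 2, 5); South Co. gets 3.
- Loc3 → North Co. plays Uptown (best of 4, -7, -1); South Co. gets 2.
- Loc4 → North Co. plays Downtown (best of 8, 2, 9); South Co. gets 4.
Among 2, 3, 2, 4, the best is 4 at Loc4. Subgame-perfect outcome: (Downtown, Loc4) with payoffs (9, 4).
Now find the simultaneous Nash equilibrium.
North Co.'s best replies: Loc1→Uptown; Loc2→Uptown; Loc3→Uptown; Loc4→Downtown.
South Co.'s best replies: Uptown→Loc2; Midtown→Loc2; Downtown→Loc3.
Only (Uptown, Loc2) has each player best-responding; Nash payoffs (7, 3).
South Co.'s commitment gain: 4 − 3 = 1.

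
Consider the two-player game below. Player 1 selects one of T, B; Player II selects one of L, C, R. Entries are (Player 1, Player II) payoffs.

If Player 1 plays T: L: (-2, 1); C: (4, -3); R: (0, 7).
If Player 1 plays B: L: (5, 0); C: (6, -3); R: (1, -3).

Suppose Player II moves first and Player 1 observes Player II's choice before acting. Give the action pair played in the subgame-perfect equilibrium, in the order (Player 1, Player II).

(B, L)

Backward induction with Player II moving first.
- L: Player 1 compares -2, 5 and picks B; Player II would get 0.
- C: Player 1 compares 4, 6 and picks B; Player II would get -3.
- R: Player 1 compares 0, 1 and picks B; Player II would get -3.
Maximizing over 0, -3, -3, Player II chooses L. Subgame-perfect outcome: (B, L) with payoffs (5, 0).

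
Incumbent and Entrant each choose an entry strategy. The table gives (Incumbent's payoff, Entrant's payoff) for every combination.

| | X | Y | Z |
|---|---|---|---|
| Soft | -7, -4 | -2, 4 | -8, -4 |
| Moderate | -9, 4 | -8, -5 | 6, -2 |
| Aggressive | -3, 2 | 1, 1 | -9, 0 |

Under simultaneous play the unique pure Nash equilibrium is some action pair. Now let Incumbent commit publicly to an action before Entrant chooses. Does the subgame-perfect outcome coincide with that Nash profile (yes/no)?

Entrant best-responds to each possible Incumbent move:
- Soft: Entrant compares -4, 4, -4 and picks Y; Incumbent would get -2.
- Moderate: Entrant compares 4, -5, -2 and picks X; Incumbent would get -9.
- Aggressive: Entrant compares 2, 1, 0 and picks X; Incumbent would get -3.
Among -2, -9, -3, the best is -2 at Soft. Subgame-perfect outcome: (Soft, Y) with payoffs (-2, 4).
Now find the simultaneous Nash equilibrium.
Incumbent's best replies: X→Aggressive; Y→Aggressive; Z→Moderate.
Entrant's best replies: Soft→Y; Moderate→X; Aggressive→X.
The unique mutual best reply is (Aggressive, X), giving (-3, 2).
Sequential outcome (Soft, Y) differs from the Nash profile (Aggressive, X).

no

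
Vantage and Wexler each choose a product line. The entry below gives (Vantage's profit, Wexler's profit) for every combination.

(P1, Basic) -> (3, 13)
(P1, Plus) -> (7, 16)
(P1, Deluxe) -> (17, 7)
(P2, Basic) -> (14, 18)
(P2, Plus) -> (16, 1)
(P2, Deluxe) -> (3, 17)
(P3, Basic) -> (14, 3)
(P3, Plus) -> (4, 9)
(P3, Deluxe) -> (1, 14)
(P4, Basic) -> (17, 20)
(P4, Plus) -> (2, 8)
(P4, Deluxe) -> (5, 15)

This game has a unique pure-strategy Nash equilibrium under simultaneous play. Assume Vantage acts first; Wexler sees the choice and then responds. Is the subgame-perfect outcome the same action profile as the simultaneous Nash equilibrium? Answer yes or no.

yes

Work backward from Wexler's decision.
- P1 → Wexler plays Plus (best of 13, 16, 7); Vantage gets 7.
- P2 → Wexler plays Basic (best of 18, 1, 17); Vantage gets 14.
- P3 → Wexler plays Deluxe (best of 3, 9, 14); Vantage gets 1.
- P4 → Wexler plays Basic (best of 20, 8, 15); Vantage gets 17.
Vantage's induced payoffs are 7, 14, 1, 17, so Vantage commits to P4. Subgame-perfect outcome: (P4, Basic) with payoffs (17, 20).
For the simultaneous game, intersect best replies.
Vantage's best replies: Basic→P4; Plus→P2; Deluxe→P1.
Wexler's best replies: P1→Plus; P2→Basic; P3→Deluxe; P4→Basic.
Only (P4, Basic) has each player best-responding; Nash payoffs (17, 20).
Sequential outcome (P4, Basic) coincides with the Nash profile (P4, Basic).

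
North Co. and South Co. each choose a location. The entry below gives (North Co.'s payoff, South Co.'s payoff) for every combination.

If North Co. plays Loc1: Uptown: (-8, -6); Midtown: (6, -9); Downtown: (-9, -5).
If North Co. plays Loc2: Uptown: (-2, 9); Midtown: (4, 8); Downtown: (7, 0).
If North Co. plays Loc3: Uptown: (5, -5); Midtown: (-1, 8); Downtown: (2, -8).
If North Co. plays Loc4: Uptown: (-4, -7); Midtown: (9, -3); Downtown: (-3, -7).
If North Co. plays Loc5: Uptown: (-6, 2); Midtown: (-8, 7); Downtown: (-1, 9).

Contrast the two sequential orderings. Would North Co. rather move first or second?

first

If North Co. leads: South Co.'s best replies are Loc1→Downtown, Loc2→Uptown, Loc3→Midtown, Loc4→Midtown, Loc5→Downtown; North Co.'s induced payoffs -9, -2, -1, 9, -1; outcome (Loc4, Midtown), payoffs (9, -3).
If South Co. leads: North Co.'s best replies are Uptown→Loc3, Midtown→Loc4, Downtown→Loc2; South Co.'s induced payoffs -5, -3, 0; outcome (Loc2, Downtown), payoffs (7, 0).
North Co. gets 9 moving first and 7 moving second, so North Co. prefers to move first.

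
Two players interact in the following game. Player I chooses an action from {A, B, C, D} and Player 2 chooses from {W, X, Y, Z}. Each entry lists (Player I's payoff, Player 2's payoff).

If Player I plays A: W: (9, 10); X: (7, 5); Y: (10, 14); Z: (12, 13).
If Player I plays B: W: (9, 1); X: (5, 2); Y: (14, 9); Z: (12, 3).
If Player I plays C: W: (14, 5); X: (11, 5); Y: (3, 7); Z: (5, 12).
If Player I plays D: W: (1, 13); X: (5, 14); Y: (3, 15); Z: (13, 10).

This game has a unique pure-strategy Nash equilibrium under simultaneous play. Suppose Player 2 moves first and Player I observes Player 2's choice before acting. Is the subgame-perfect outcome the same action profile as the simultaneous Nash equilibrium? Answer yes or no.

Work backward from Player I's decision.
- W → Player I plays C (best of 9, 9, 14, 1); Player 2 gets 5.
- X → Player I plays C (best of 7, 5, 11, 5); Player 2 gets 5.
- Y → Player I plays B (best of 10, 14, 3, 3); Player 2 gets 9.
- Z → Player I plays D (best of 12, 12, 5, 13); Player 2 gets 10.
Maximizing over 5, 5, 9, 10, Player 2 chooses Z. Subgame-perfect outcome: (D, Z) with payoffs (13, 10).
Now find the simultaneous Nash equilibrium.
Player I's best replies: W→C; X→C; Y→B; Z→D.
Player 2's best replies: A→Y; B→Y; C→Z; D→Y.
The unique mutual best reply is (B, Y), giving (14, 9).
Sequential outcome (D, Z) differs from the Nash profile (B, Y).

no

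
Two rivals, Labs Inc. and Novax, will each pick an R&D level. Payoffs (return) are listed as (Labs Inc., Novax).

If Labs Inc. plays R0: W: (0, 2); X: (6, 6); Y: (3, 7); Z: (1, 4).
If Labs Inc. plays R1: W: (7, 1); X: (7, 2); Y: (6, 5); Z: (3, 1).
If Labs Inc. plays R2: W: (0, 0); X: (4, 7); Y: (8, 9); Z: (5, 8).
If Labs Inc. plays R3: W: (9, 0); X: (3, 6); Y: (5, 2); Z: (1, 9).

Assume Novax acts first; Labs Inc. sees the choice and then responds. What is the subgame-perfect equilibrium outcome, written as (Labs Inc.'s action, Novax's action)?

Work backward from Labs Inc.'s decision.
- W → Labs Inc. plays R3 (best of 0, 7, 0, 9); Novax gets 0.
- X → Labs Inc. plays R1 (best of 6, 7, 4, 3); Novax gets 2.
- Y → Labs Inc. plays R2 (best of 3, 6, 8, 5); Novax gets 9.
- Z → Labs Inc. plays R2 (best of 1, 3, 5, 1); Novax gets 8.
Maximizing over 0, 2, 9, 8, Novax chooses Y. Subgame-perfect outcome: (R2, Y) with payoffs (8, 9).

(R2, Y)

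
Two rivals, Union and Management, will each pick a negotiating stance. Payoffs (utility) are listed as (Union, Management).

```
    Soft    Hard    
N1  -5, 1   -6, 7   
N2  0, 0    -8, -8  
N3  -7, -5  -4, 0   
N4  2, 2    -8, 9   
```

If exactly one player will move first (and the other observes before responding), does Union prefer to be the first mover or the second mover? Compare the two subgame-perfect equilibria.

second

If Union leads: Management's best replies are N1→Hard, N2→Soft, N3→Hard, N4→Hard; Union's induced payoffs -6, 0, -4, -8; outcome (N2, Soft), payoffs (0, 0).
If Management leads: Union's best replies are Soft→N4, Hard→N3; Management's induced payoffs 2, 0; outcome (N4, Soft), payoffs (2, 2).
Union gets 0 moving first and 2 moving second, so Union prefers to move second.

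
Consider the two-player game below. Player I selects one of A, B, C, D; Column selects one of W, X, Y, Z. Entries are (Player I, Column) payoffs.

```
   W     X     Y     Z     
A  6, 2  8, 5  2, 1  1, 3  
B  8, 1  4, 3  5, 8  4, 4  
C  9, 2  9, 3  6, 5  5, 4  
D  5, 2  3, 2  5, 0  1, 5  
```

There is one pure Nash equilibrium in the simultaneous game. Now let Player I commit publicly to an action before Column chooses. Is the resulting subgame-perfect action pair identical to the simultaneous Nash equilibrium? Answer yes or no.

Backward induction with Player I moving first.
- A → Column plays X (best of 2, 5, 1, 3); Player I gets 8.
- B → Column plays Y (best of 1, 3, 8, 4); Player I gets 5.
- C → Column plays Y (best of 2, 3, 5, 4); Player I gets 6.
- D → Column plays Z (best of 2, 2, 0, 5); Player I gets 1.
Maximizing over 8, 5, 6, 1, Player I chooses A. Subgame-perfect outcome: (A, X) with payoffs (8, 5).
For the simultaneous game, intersect best replies.
Player I's best replies: W→C; X→C; Y→C; Z→C.
Column's best replies: A→X; B→Y; C→Y; D→Z.
Only (C, Y) has each player best-responding; Nash payoffs (6, 5).
Sequential outcome (A, X) differs from the Nash profile (C, Y).

no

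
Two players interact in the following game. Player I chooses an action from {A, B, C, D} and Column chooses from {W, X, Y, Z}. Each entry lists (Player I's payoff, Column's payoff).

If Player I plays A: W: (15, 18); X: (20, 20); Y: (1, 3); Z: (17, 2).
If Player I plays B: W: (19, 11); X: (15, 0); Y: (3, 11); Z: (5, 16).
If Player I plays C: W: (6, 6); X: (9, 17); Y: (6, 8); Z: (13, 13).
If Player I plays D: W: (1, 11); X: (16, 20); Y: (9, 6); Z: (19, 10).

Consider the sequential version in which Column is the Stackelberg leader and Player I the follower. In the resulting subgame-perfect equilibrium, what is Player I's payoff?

Player I best-responds to each possible Column move:
- W: BR = B, leader payoff 11.
- X: BR = A, leader payoff 20.
- Y: BR = D, leader payoff 6.
- Z: BR = D, leader payoff 10.
Among 11, 20, 6, 10, the best is 20 at X. Subgame-perfect outcome: (A, X) with payoffs (20, 20).

20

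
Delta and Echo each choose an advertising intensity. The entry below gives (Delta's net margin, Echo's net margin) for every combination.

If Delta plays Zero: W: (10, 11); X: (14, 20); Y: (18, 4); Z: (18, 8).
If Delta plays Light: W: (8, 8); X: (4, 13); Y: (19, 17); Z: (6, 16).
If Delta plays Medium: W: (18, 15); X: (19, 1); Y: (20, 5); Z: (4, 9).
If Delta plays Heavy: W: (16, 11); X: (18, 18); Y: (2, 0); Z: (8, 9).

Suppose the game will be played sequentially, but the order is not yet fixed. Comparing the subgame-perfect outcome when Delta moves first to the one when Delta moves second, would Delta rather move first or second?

If Delta leads: Echo's best replies are Zero→X, Light→Y, Medium→W, Heavy→X; Delta's induced payoffs 14, 19, 18, 18; outcome (Light, Y), payoffs (19, 17).
If Echo leads: Delta's best replies are W→Medium, X→Medium, Y→Medium, Z→Zero; Echo's induced payoffs 15, 1, 5, 8; outcome (Medium, W), payoffs (18, 15).
Delta gets 19 moving first and 18 moving second, so Delta prefers to move first.

first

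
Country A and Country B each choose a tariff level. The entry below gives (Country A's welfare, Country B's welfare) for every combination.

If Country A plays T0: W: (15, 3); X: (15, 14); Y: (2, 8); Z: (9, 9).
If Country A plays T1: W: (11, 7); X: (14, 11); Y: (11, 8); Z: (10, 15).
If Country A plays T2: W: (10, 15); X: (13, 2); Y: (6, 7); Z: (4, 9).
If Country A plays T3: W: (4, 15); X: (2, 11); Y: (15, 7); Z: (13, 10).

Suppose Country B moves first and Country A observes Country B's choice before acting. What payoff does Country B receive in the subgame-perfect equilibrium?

14

Country A best-responds to each possible Country B move:
- W: Country A compares 15, 11, 10, 4 and picks T0; Country B would get 3.
- X: Country A compares 15, 14, 13, 2 and picks T0; Country B would get 14.
- Y: Country A compares 2, 11, 6, 15 and picks T3; Country B would get 7.
- Z: Country A compares 9, 10, 4, 13 and picks T3; Country B would get 10.
Maximizing over 3, 14, 7, 10, Country B chooses X. Subgame-perfect outcome: (T0, X) with payoffs (15, 14).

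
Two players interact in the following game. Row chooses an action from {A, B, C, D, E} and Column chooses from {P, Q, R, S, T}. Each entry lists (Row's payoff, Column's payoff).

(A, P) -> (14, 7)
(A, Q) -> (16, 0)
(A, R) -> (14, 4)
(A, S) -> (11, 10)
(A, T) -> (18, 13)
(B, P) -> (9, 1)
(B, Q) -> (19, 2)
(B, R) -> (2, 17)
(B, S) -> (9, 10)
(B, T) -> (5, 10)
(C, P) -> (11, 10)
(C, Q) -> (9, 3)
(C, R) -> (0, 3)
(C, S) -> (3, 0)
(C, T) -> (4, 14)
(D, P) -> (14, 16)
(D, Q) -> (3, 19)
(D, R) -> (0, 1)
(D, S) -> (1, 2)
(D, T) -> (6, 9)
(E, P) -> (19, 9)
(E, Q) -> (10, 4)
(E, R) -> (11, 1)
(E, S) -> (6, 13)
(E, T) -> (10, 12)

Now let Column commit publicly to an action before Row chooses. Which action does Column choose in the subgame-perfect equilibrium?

Row best-responds to each possible Column move:
- P: BR = E, leader payoff 9.
- Q: BR = B, leader payoff 2.
- R: BR = A, leader payoff 4.
- S: BR = A, leader payoff 10.
- T: BR = A, leader payoff 13.
Column's induced payoffs are 9, 2, 4, 10, 13, so Column commits to T. Subgame-perfect outcome: (A, T) with payoffs (18, 13).

T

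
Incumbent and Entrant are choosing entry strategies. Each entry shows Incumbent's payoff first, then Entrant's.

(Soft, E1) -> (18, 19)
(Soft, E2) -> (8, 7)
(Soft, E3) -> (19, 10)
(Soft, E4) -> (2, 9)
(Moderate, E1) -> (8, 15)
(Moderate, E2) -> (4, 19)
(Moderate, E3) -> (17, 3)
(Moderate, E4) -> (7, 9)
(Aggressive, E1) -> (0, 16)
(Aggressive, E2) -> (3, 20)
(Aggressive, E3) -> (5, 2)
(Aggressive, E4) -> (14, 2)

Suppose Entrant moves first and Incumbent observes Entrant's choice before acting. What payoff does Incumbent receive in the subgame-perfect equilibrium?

Incumbent best-responds to each possible Entrant move:
- E1: BR = Soft, leader payoff 19.
- E2: BR = Soft, leader payoff 7.
- E3: BR = Soft, leader payoff 10.
- E4: BR = Aggressive, leader payoff 2.
Among 19, 7, 10, 2, the best is 19 at E1. Subgame-perfect outcome: (Soft, E1) with payoffs (18, 19).

18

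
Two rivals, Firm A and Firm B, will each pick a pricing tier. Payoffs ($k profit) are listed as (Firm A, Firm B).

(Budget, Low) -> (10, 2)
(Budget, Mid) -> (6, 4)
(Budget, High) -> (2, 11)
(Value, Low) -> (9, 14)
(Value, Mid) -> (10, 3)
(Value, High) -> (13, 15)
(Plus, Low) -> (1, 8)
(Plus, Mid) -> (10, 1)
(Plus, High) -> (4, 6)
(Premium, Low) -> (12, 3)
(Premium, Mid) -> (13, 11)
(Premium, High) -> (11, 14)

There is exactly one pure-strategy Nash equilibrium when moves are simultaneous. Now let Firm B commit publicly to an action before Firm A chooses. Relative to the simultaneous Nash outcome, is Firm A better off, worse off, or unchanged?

unchanged

Solve by backward induction (Firm B leads).
- Low → Firm A plays Premium (best of 10, 9, 1, 12); Firm B gets 3.
- Mid → Firm A plays Premium (best of 6, 10, 10, 13); Firm B gets 11.
- High → Firm A plays Value (best of 2, 13, 4, 11); Firm B gets 15.
Firm B's induced payoffs are 3, 11, 15, so Firm B commits to High. Subgame-perfect outcome: (Value, High) with payoffs (13, 15).
Now find the simultaneous Nash equilibrium.
Firm A's best replies: Low→Premium; Mid→Premium; High→Value.
Firm B's best replies: Budget→High; Value→High; Plus→Low; Premium→High.
Only (Value, High) has each player best-responding; Nash payoffs (13, 15).
Firm A earns 13 sequentially versus 13 at the Nash outcome: unchanged.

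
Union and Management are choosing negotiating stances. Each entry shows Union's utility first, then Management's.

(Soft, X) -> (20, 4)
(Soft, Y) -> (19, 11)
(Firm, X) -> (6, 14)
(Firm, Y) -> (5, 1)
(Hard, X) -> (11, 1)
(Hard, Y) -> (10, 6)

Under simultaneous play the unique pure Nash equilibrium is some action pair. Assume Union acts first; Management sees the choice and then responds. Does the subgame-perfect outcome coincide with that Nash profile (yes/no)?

yes

Work backward from Management's decision.
- Soft: BR = Y, leader payoff 19.
- Firm: BR = X, leader payoff 6.
- Hard: BR = Y, leader payoff 10.
Maximizing over 19, 6, 10, Union chooses Soft. Subgame-perfect outcome: (Soft, Y) with payoffs (19, 11).
Under simultaneous play:
Union's best replies: X→Soft; Y→Soft.
Management's best replies: Soft→Y; Firm→X; Hard→Y.
The unique mutual best reply is (Soft, Y), giving (19, 11).
Sequential outcome (Soft, Y) coincides with the Nash profile (Soft, Y).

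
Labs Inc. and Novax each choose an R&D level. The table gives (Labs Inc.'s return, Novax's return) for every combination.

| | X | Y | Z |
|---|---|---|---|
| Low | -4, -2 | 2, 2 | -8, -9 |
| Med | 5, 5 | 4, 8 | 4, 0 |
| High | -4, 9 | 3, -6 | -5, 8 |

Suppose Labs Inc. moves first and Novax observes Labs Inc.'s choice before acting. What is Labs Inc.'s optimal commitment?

Med

Novax best-responds to each possible Labs Inc. move:
- Low: BR = Y, leader payoff 2.
- Med: BR = Y, leader payoff 4.
- High: BR = X, leader payoff -4.
Among 2, 4, -4, the best is 4 at Med. Subgame-perfect outcome: (Med, Y) with payoffs (4, 8).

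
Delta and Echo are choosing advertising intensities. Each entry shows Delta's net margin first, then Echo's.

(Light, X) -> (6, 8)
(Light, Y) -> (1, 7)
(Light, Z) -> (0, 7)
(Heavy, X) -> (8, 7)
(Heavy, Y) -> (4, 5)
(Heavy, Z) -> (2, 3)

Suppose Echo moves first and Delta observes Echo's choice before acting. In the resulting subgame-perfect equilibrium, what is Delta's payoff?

8

Work backward from Delta's decision.
- X → Delta plays Heavy (best of 6, 8); Echo gets 7.
- Y → Delta plays Heavy (best of 1, 4); Echo gets 5.
- Z → Delta plays Heavy (best of 0, 2); Echo gets 3.
Maximizing over 7, 5, 3, Echo chooses X. Subgame-perfect outcome: (Heavy, X) with payoffs (8, 7).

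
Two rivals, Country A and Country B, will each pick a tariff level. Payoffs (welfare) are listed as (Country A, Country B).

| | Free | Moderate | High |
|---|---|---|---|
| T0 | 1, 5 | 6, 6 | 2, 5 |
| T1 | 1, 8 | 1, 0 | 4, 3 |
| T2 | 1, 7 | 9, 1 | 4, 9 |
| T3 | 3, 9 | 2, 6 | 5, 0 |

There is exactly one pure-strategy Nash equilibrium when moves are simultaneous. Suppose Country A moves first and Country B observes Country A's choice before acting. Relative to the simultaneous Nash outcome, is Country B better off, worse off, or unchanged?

Backward induction with Country A moving first.
- T0: BR = Moderate, leader payoff 6.
- T1: BR = Free, leader payoff 1.
- T2: BR = High, leader payoff 4.
- T3: BR = Free, leader payoff 3.
Among 6, 1, 4, 3, the best is 6 at T0. Subgame-perfect outcome: (T0, Moderate) with payoffs (6, 6).
Now find the simultaneous Nash equilibrium.
Country A's best replies: Free→T3; Moderate→T2; High→T3.
Country B's best replies: T0→Moderate; T1→Free; T2→High; T3→Free.
Only (T3, Free) has each player best-responding; Nash payoffs (3, 9).
Country B earns 6 sequentially versus 9 at the Nash outcome: worse off.

worse off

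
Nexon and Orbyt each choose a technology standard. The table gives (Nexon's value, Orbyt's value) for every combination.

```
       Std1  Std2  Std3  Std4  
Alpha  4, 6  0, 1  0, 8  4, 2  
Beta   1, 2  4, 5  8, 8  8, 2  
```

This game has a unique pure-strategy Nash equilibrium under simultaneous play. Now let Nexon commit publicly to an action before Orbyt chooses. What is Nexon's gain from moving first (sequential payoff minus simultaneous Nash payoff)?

Work backward from Orbyt's decision.
- Alpha: Orbyt compares 6, 1, 8, 2 and picks Std3; Nexon would get 0.
- Beta: Orbyt compares 2, 5, 8, 2 and picks Std3; Nexon would get 8.
Maximizing over 0, 8, Nexon chooses Beta. Subgame-perfect outcome: (Beta, Std3) with payoffs (8, 8).
For the simultaneous game, intersect best replies.
Nexon's best replies: Std1→Alpha; Std2→Beta; Std3→Beta; Std4→Beta.
Orbyt's best replies: Alpha→Std3; Beta→Std3.
Only (Beta, Std3) has each player best-responding; Nash payoffs (8, 8).
Nexon's commitment gain: 8 − 8 = 0.

0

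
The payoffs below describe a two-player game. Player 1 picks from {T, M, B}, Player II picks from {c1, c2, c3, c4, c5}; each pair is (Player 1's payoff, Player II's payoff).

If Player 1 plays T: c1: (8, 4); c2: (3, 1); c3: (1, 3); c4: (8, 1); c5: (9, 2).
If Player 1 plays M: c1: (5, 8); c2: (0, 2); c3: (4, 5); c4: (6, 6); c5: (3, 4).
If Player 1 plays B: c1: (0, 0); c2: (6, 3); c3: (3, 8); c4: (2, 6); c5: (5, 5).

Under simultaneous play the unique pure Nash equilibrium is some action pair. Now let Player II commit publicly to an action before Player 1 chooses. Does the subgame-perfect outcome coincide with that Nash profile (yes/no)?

Player 1 best-responds to each possible Player II move:
- c1 → Player 1 plays T (best of 8, 5, 0); Player II gets 4.
- c2 → Player 1 plays B (best of 3, 0, 6); Player II gets 3.
- c3 → Player 1 plays M (best of 1, 4, 3); Player II gets 5.
- c4 → Player 1 plays T (best of 8, 6, 2); Player II gets 1.
- c5 → Player 1 plays T (best of 9, 3, 5); Player II gets 2.
Among 4, 3, 5, 1, 2, the best is 5 at c3. Subgame-perfect outcome: (M, c3) with payoffs (4, 5).
For the simultaneous game, intersect best replies.
Player 1's best replies: c1→T; c2→B; c3→M; c4→T; c5→T.
Player II's best replies: T→c1; M→c1; B→c3.
Only (T, c1) has each player best-responding; Nash payoffs (8, 4).
Sequential outcome (M, c3) differs from the Nash profile (T, c1).

no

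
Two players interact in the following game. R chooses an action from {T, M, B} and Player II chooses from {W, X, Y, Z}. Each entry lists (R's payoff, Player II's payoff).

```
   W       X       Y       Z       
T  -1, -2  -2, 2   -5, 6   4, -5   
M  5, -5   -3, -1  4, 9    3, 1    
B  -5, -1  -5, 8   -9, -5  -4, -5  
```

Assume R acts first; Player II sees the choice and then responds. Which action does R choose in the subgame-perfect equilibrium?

Backward induction with R moving first.
- T → Player II plays Y (best of -2, 2, 6, -5); R gets -5.
- M → Player II plays Y (best of -5, -1, 9, 1); R gets 4.
- B → Player II plays X (best of -1, 8, -5, -5); R gets -5.
Maximizing over -5, 4, -5, R chooses M. Subgame-perfect outcome: (M, Y) with payoffs (4, 9).

M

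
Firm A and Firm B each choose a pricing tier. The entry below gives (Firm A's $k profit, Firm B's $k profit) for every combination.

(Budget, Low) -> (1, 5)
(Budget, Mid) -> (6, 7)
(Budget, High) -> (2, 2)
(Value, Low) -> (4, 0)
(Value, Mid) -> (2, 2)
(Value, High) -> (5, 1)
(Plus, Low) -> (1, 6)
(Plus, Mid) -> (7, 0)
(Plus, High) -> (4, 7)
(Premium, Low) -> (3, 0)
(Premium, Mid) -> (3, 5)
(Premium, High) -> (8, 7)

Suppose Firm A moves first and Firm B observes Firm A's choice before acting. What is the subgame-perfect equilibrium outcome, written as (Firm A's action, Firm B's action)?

(Premium, High)

Backward induction with Firm A moving first.
- Budget → Firm B plays Mid (best of 5, 7, 2); Firm A gets 6.
- Value → Firm B plays Mid (best of 0, 2, 1); Firm A gets 2.
- Plus → Firm B plays High (best of 6, 0, 7); Firm A gets 4.
- Premium → Firm B plays High (best of 0, 5, 7); Firm A gets 8.
Firm A's induced payoffs are 6, 2, 4, 8, so Firm A commits to Premium. Subgame-perfect outcome: (Premium, High) with payoffs (8, 7).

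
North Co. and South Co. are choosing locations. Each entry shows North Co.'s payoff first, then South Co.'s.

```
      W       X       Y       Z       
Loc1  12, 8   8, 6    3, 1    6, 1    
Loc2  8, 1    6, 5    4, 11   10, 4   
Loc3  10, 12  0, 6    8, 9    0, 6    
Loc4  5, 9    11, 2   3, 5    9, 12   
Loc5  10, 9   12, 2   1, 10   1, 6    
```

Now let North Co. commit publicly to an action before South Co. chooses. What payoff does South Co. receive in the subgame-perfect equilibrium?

8

Solve by backward induction (North Co. leads).
- Loc1: South Co. compares 8, 6, 1, 1 and picks W; North Co. would get 12.
- Loc2: South Co. compares 1, 5, 11, 4 and picks Y; North Co. would get 4.
- Loc3: South Co. compares 12, 6, 9, 6 and picks W; North Co. would get 10.
- Loc4: South Co. compares 9, 2, 5, 12 and picks Z; North Co. would get 9.
- Loc5: South Co. compares 9, 2, 10, 6 and picks Y; North Co. would get 1.
Among 12, 4, 10, 9, 1, the best is 12 at Loc1. Subgame-perfect outcome: (Loc1, W) with payoffs (12, 8).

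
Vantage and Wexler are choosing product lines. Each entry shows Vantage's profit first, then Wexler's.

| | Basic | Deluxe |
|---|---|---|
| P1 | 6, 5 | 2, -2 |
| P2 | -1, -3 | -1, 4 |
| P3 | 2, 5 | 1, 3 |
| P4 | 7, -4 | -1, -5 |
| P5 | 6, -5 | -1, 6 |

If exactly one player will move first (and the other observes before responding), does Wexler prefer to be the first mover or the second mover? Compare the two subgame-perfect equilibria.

If Vantage leads: Wexler's best replies are P1→Basic, P2→Deluxe, P3→Basic, P4→Basic, P5→Deluxe; Vantage's induced payoffs 6, -1, 2, 7, -1; outcome (P4, Basic), payoffs (7, -4).
If Wexler leads: Vantage's best replies are Basic→P4, Deluxe→P1; Wexler's induced payoffs -4, -2; outcome (P1, Deluxe), payoffs (2, -2).
Wexler gets -2 moving first and -4 moving second, so Wexler prefers to move first.

first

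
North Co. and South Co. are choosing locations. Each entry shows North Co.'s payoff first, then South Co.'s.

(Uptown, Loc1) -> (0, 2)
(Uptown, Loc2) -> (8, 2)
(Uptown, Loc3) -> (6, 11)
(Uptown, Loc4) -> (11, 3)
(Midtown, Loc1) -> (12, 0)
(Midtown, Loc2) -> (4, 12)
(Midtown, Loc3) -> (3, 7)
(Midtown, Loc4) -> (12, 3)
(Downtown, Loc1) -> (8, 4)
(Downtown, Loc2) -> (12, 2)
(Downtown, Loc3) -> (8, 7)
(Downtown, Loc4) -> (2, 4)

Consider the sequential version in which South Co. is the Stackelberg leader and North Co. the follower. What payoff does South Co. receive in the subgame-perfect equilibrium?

Work backward from North Co.'s decision.
- Loc1: North Co. compares 0, 12, 8 and picks Midtown; South Co. would get 0.
- Loc2: North Co. compares 8, 4, 12 and picks Downtown; South Co. would get 2.
- Loc3: North Co. compares 6, 3, 8 and picks Downtown; South Co. would get 7.
- Loc4: North Co. compares 11, 12, 2 and picks Midtown; South Co. would get 3.
Maximizing over 0, 2, 7, 3, South Co. chooses Loc3. Subgame-perfect outcome: (Downtown, Loc3) with payoffs (8, 7).

7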